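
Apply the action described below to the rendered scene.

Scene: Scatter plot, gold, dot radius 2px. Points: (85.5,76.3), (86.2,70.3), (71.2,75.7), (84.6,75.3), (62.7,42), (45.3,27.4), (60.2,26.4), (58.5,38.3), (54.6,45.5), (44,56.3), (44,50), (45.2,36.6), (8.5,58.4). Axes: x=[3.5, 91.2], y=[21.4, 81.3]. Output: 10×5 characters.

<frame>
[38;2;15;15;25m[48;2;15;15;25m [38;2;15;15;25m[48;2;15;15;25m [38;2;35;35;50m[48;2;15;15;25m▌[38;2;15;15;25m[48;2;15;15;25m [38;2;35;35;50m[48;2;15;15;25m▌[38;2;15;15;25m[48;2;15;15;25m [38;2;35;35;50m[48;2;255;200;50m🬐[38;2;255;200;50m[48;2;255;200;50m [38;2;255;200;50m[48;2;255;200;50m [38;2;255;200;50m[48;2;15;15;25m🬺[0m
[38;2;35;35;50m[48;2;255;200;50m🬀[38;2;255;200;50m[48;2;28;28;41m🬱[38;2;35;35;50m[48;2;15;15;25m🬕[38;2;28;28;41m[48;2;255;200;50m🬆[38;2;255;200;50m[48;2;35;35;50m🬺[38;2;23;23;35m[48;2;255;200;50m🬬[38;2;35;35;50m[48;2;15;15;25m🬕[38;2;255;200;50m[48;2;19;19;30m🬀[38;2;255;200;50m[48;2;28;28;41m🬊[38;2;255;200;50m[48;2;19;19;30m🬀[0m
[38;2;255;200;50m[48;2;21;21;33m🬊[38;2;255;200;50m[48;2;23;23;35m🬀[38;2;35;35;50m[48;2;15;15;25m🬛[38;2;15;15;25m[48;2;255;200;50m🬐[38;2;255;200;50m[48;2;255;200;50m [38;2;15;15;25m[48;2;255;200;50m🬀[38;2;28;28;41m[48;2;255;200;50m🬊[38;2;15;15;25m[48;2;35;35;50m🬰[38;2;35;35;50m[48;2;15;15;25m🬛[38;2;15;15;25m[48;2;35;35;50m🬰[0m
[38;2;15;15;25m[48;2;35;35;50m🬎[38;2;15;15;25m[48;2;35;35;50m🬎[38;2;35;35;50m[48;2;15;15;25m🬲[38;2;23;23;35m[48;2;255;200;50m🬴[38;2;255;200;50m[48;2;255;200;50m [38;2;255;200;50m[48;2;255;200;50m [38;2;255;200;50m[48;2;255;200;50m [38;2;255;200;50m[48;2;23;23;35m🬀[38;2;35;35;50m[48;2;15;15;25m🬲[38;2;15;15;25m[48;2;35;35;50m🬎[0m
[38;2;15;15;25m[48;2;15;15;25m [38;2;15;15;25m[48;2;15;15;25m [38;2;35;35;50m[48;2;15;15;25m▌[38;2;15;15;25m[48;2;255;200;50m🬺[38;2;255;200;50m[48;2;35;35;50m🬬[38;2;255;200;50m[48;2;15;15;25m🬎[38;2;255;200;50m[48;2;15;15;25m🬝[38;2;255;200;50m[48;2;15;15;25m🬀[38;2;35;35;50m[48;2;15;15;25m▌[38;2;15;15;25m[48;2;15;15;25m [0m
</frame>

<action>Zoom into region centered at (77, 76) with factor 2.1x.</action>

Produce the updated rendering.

<frame>
[38;2;15;15;25m[48;2;15;15;25m [38;2;15;15;25m[48;2;15;15;25m [38;2;35;35;50m[48;2;15;15;25m▌[38;2;15;15;25m[48;2;15;15;25m [38;2;35;35;50m[48;2;15;15;25m▌[38;2;15;15;25m[48;2;15;15;25m [38;2;35;35;50m[48;2;15;15;25m▌[38;2;15;15;25m[48;2;15;15;25m [38;2;35;35;50m[48;2;15;15;25m▌[38;2;15;15;25m[48;2;15;15;25m [0m
[38;2;35;35;50m[48;2;15;15;25m🬂[38;2;35;35;50m[48;2;15;15;25m🬂[38;2;35;35;50m[48;2;15;15;25m🬕[38;2;23;23;35m[48;2;255;200;50m🬬[38;2;35;35;50m[48;2;15;15;25m🬕[38;2;35;35;50m[48;2;15;15;25m🬂[38;2;35;35;50m[48;2;255;200;50m🬆[38;2;23;23;35m[48;2;255;200;50m🬬[38;2;35;35;50m[48;2;15;15;25m🬕[38;2;35;35;50m[48;2;15;15;25m🬂[0m
[38;2;15;15;25m[48;2;35;35;50m🬰[38;2;15;15;25m[48;2;35;35;50m🬰[38;2;35;35;50m[48;2;255;200;50m🬐[38;2;255;200;50m[48;2;255;200;50m [38;2;27;27;40m[48;2;255;200;50m🬸[38;2;15;15;25m[48;2;255;200;50m🬐[38;2;255;200;50m[48;2;255;200;50m [38;2;255;200;50m[48;2;25;25;37m🬕[38;2;35;35;50m[48;2;15;15;25m🬛[38;2;15;15;25m[48;2;35;35;50m🬰[0m
[38;2;15;15;25m[48;2;35;35;50m🬎[38;2;15;15;25m[48;2;35;35;50m🬎[38;2;35;35;50m[48;2;15;15;25m🬲[38;2;255;200;50m[48;2;23;23;35m🬀[38;2;35;35;50m[48;2;15;15;25m🬲[38;2;23;23;35m[48;2;255;200;50m🬺[38;2;255;200;50m[48;2;35;35;50m🬬[38;2;255;200;50m[48;2;28;28;41m🬆[38;2;35;35;50m[48;2;15;15;25m🬲[38;2;15;15;25m[48;2;35;35;50m🬎[0m
[38;2;15;15;25m[48;2;15;15;25m [38;2;15;15;25m[48;2;15;15;25m [38;2;35;35;50m[48;2;15;15;25m▌[38;2;15;15;25m[48;2;15;15;25m [38;2;35;35;50m[48;2;15;15;25m▌[38;2;15;15;25m[48;2;15;15;25m [38;2;35;35;50m[48;2;15;15;25m▌[38;2;15;15;25m[48;2;15;15;25m [38;2;35;35;50m[48;2;15;15;25m▌[38;2;15;15;25m[48;2;15;15;25m [0m
</frame>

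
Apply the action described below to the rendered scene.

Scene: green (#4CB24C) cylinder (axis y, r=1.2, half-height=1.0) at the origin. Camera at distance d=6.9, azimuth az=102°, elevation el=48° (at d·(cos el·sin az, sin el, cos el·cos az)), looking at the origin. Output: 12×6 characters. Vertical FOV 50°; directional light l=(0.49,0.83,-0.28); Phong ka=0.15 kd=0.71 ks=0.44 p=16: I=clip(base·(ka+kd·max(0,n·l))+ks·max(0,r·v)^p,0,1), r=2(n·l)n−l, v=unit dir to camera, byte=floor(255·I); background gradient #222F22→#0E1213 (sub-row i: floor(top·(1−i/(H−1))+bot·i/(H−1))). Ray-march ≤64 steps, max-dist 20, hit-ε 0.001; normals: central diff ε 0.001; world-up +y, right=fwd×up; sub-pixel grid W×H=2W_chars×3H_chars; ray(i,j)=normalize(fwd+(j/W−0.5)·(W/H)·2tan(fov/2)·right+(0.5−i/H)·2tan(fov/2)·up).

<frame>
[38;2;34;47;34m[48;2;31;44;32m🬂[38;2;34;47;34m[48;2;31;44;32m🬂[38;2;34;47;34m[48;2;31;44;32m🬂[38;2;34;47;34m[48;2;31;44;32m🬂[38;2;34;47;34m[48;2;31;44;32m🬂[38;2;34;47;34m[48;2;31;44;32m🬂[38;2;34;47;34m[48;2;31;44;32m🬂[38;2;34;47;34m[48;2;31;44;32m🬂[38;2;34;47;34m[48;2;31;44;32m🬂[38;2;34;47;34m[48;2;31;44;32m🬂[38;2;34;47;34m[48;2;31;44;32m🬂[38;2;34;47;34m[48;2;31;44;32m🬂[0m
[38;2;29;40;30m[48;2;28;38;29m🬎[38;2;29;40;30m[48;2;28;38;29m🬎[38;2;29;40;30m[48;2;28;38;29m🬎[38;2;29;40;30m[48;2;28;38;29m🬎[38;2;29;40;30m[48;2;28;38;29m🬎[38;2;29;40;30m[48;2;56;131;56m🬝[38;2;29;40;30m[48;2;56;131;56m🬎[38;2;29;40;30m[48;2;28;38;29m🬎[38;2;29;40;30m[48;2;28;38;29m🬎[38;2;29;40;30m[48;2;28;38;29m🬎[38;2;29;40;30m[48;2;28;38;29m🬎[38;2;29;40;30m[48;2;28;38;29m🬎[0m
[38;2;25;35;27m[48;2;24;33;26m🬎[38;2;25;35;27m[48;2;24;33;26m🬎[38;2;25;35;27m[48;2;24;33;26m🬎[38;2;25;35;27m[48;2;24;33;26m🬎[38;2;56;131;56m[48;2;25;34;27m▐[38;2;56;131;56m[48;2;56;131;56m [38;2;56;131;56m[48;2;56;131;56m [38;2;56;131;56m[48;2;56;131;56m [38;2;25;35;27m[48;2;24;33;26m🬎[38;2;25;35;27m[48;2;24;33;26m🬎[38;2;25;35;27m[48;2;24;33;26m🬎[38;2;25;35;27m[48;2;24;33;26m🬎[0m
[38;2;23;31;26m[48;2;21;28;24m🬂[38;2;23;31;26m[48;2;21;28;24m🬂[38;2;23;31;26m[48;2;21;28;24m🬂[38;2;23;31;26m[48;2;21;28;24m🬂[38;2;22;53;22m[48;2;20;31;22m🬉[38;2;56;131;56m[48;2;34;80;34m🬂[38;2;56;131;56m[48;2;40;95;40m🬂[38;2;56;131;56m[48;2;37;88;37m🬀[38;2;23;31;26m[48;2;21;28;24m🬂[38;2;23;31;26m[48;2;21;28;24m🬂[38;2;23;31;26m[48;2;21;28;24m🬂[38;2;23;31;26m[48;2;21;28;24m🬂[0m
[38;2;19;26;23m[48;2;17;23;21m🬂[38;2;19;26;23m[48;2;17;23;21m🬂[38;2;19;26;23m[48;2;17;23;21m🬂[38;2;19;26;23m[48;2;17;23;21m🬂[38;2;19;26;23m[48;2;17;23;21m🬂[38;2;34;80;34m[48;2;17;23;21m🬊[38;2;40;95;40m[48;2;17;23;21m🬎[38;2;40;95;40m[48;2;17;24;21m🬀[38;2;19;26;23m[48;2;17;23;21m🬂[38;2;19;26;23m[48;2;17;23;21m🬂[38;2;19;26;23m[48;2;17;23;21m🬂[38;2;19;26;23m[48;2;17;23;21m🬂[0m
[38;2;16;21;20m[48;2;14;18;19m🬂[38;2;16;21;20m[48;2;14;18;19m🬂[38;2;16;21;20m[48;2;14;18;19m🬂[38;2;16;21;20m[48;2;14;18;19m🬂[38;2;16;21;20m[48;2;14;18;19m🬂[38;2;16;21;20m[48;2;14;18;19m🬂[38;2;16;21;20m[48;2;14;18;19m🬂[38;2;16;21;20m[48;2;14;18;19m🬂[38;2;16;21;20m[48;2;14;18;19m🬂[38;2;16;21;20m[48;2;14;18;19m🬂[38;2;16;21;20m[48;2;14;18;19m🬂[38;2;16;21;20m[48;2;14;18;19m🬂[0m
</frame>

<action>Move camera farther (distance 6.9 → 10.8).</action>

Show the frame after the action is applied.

<frame>
[38;2;34;47;34m[48;2;31;44;32m🬂[38;2;34;47;34m[48;2;31;44;32m🬂[38;2;34;47;34m[48;2;31;44;32m🬂[38;2;34;47;34m[48;2;31;44;32m🬂[38;2;34;47;34m[48;2;31;44;32m🬂[38;2;34;47;34m[48;2;31;44;32m🬂[38;2;34;47;34m[48;2;31;44;32m🬂[38;2;34;47;34m[48;2;31;44;32m🬂[38;2;34;47;34m[48;2;31;44;32m🬂[38;2;34;47;34m[48;2;31;44;32m🬂[38;2;34;47;34m[48;2;31;44;32m🬂[38;2;34;47;34m[48;2;31;44;32m🬂[0m
[38;2;29;40;30m[48;2;28;38;29m🬎[38;2;29;40;30m[48;2;28;38;29m🬎[38;2;29;40;30m[48;2;28;38;29m🬎[38;2;29;40;30m[48;2;28;38;29m🬎[38;2;29;40;30m[48;2;28;38;29m🬎[38;2;29;40;30m[48;2;28;38;29m🬎[38;2;29;40;30m[48;2;28;38;29m🬎[38;2;29;40;30m[48;2;28;38;29m🬎[38;2;29;40;30m[48;2;28;38;29m🬎[38;2;29;40;30m[48;2;28;38;29m🬎[38;2;29;40;30m[48;2;28;38;29m🬎[38;2;29;40;30m[48;2;28;38;29m🬎[0m
[38;2;25;35;27m[48;2;24;33;26m🬎[38;2;25;35;27m[48;2;24;33;26m🬎[38;2;25;35;27m[48;2;24;33;26m🬎[38;2;25;35;27m[48;2;24;33;26m🬎[38;2;25;35;27m[48;2;24;33;26m🬎[38;2;25;35;27m[48;2;56;131;56m🬆[38;2;26;36;28m[48;2;56;131;56m🬂[38;2;56;131;56m[48;2;25;35;27m🬏[38;2;25;35;27m[48;2;24;33;26m🬎[38;2;25;35;27m[48;2;24;33;26m🬎[38;2;25;35;27m[48;2;24;33;26m🬎[38;2;25;35;27m[48;2;24;33;26m🬎[0m
[38;2;23;31;26m[48;2;21;28;24m🬂[38;2;23;31;26m[48;2;21;28;24m🬂[38;2;23;31;26m[48;2;21;28;24m🬂[38;2;23;31;26m[48;2;21;28;24m🬂[38;2;23;31;26m[48;2;21;28;24m🬂[38;2;56;131;56m[48;2;23;51;24m🬁[38;2;56;131;56m[48;2;40;95;40m🬂[38;2;32;76;32m[48;2;21;29;24m🬄[38;2;23;31;26m[48;2;21;28;24m🬂[38;2;23;31;26m[48;2;21;28;24m🬂[38;2;23;31;26m[48;2;21;28;24m🬂[38;2;23;31;26m[48;2;21;28;24m🬂[0m
[38;2;19;26;23m[48;2;17;23;21m🬂[38;2;19;26;23m[48;2;17;23;21m🬂[38;2;19;26;23m[48;2;17;23;21m🬂[38;2;19;26;23m[48;2;17;23;21m🬂[38;2;19;26;23m[48;2;17;23;21m🬂[38;2;19;26;23m[48;2;17;23;21m🬂[38;2;19;26;23m[48;2;17;23;21m🬂[38;2;19;26;23m[48;2;17;23;21m🬂[38;2;19;26;23m[48;2;17;23;21m🬂[38;2;19;26;23m[48;2;17;23;21m🬂[38;2;19;26;23m[48;2;17;23;21m🬂[38;2;19;26;23m[48;2;17;23;21m🬂[0m
[38;2;16;21;20m[48;2;14;18;19m🬂[38;2;16;21;20m[48;2;14;18;19m🬂[38;2;16;21;20m[48;2;14;18;19m🬂[38;2;16;21;20m[48;2;14;18;19m🬂[38;2;16;21;20m[48;2;14;18;19m🬂[38;2;16;21;20m[48;2;14;18;19m🬂[38;2;16;21;20m[48;2;14;18;19m🬂[38;2;16;21;20m[48;2;14;18;19m🬂[38;2;16;21;20m[48;2;14;18;19m🬂[38;2;16;21;20m[48;2;14;18;19m🬂[38;2;16;21;20m[48;2;14;18;19m🬂[38;2;16;21;20m[48;2;14;18;19m🬂[0m
</frame>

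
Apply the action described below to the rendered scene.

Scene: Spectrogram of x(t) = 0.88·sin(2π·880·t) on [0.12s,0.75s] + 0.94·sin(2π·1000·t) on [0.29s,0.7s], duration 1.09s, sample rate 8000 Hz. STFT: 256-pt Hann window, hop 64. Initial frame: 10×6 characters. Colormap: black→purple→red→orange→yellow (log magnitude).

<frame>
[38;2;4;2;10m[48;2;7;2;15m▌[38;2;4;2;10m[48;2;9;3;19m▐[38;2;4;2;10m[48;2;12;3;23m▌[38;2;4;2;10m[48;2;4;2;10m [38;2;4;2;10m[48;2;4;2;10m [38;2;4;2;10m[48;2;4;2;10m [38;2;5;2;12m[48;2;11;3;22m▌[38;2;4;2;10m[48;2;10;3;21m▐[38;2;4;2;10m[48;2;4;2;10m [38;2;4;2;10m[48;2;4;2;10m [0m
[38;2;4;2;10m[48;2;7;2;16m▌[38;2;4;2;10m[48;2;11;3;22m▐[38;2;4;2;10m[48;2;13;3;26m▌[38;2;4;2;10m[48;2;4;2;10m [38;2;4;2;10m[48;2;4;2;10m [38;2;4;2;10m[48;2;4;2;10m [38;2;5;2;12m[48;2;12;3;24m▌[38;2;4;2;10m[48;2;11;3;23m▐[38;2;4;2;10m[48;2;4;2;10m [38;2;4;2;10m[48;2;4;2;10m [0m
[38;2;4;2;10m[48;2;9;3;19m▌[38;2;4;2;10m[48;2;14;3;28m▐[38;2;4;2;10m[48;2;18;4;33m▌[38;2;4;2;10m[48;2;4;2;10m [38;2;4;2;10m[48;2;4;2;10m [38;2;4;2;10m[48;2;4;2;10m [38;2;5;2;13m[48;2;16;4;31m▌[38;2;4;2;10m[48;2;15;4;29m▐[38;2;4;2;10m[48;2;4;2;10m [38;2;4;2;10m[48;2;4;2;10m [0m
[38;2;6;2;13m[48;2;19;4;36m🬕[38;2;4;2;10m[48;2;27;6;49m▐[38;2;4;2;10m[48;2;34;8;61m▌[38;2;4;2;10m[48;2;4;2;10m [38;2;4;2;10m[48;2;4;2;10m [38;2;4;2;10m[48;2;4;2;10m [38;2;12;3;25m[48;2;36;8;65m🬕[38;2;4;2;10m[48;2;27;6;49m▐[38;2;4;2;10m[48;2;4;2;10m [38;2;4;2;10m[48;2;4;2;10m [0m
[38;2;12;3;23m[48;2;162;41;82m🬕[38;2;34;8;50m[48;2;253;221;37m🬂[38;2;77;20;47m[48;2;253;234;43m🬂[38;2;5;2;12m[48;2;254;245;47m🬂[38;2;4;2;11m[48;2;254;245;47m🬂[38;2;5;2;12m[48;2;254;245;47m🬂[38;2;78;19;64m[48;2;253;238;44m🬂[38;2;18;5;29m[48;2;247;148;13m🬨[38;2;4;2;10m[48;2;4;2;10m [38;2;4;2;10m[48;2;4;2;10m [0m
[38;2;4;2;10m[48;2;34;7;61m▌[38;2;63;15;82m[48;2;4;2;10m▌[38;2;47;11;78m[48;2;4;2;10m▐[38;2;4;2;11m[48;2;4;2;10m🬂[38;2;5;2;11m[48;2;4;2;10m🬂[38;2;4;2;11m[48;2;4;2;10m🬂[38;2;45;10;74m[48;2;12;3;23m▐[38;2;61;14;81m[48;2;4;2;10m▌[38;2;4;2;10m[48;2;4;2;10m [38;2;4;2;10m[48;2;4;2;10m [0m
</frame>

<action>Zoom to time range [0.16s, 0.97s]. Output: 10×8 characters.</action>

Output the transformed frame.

<frame>
[38;2;4;2;10m[48;2;4;2;10m [38;2;6;2;14m[48;2;12;3;23m▌[38;2;4;2;10m[48;2;4;2;10m [38;2;4;2;10m[48;2;4;2;10m [38;2;4;2;10m[48;2;4;2;10m [38;2;4;2;10m[48;2;4;2;10m [38;2;4;2;10m[48;2;11;3;22m▌[38;2;8;3;18m[48;2;10;3;21m▌[38;2;4;2;10m[48;2;4;2;10m [38;2;4;2;10m[48;2;4;2;10m [0m
[38;2;4;2;10m[48;2;4;2;10m [38;2;6;2;14m[48;2;12;3;24m▌[38;2;4;2;10m[48;2;4;2;10m [38;2;4;2;10m[48;2;4;2;10m [38;2;4;2;10m[48;2;4;2;10m [38;2;4;2;10m[48;2;4;2;10m [38;2;4;2;10m[48;2;11;3;23m▌[38;2;9;3;18m[48;2;11;3;22m▌[38;2;4;2;10m[48;2;4;2;10m [38;2;4;2;10m[48;2;4;2;10m [0m
[38;2;4;2;10m[48;2;4;2;10m [38;2;7;2;15m[48;2;14;4;27m▌[38;2;4;2;10m[48;2;4;2;10m [38;2;4;2;10m[48;2;4;2;10m [38;2;4;2;10m[48;2;4;2;10m [38;2;4;2;10m[48;2;4;2;10m [38;2;4;2;10m[48;2;13;3;26m▌[38;2;10;3;20m[48;2;12;3;24m▌[38;2;4;2;10m[48;2;4;2;10m [38;2;4;2;10m[48;2;4;2;10m [0m
[38;2;4;2;10m[48;2;4;2;10m [38;2;9;2;18m[48;2;18;4;34m▌[38;2;4;2;10m[48;2;4;2;10m [38;2;4;2;10m[48;2;4;2;10m [38;2;4;2;10m[48;2;4;2;10m [38;2;4;2;10m[48;2;4;2;10m [38;2;4;2;10m[48;2;17;4;32m▌[38;2;12;3;25m[48;2;17;4;31m🬕[38;2;4;2;10m[48;2;4;2;10m [38;2;4;2;10m[48;2;4;2;10m [0m
[38;2;4;2;10m[48;2;4;2;10m [38;2;13;3;25m[48;2;29;7;52m▌[38;2;4;2;10m[48;2;4;2;10m [38;2;4;2;10m[48;2;4;2;10m [38;2;4;2;10m[48;2;4;2;10m [38;2;4;2;10m[48;2;4;2;10m [38;2;4;2;10m[48;2;27;6;48m▌[38;2;18;4;33m[48;2;24;6;44m🬆[38;2;4;2;10m[48;2;4;2;10m [38;2;4;2;10m[48;2;4;2;10m [0m
[38;2;4;2;10m[48;2;11;3;22m🬎[38;2;54;12;71m[48;2;254;249;49m🬝[38;2;4;2;10m[48;2;254;249;49m🬎[38;2;4;2;10m[48;2;254;249;49m🬎[38;2;4;2;10m[48;2;254;249;49m🬎[38;2;4;2;10m[48;2;254;249;49m🬎[38;2;34;8;46m[48;2;254;249;49m🬎[38;2;37;8;65m[48;2;124;31;84m🬎[38;2;4;2;10m[48;2;4;2;10m [38;2;4;2;10m[48;2;4;2;10m [0m
[38;2;254;242;46m[48;2;20;5;38m🬂[38;2;254;246;48m[48;2;60;14;77m🬂[38;2;254;242;46m[48;2;20;5;38m🬂[38;2;254;242;46m[48;2;20;5;38m🬂[38;2;254;241;46m[48;2;21;5;38m🬂[38;2;254;242;46m[48;2;20;5;38m🬂[38;2;254;242;46m[48;2;57;13;62m🬂[38;2;240;161;36m[48;2;110;27;85m🬊[38;2;4;2;10m[48;2;4;2;10m [38;2;4;2;10m[48;2;4;2;10m [0m
[38;2;4;2;10m[48;2;4;2;10m [38;2;41;9;72m[48;2;19;4;35m▐[38;2;4;2;10m[48;2;4;2;10m [38;2;4;2;10m[48;2;4;2;10m [38;2;4;2;10m[48;2;4;2;10m [38;2;4;2;10m[48;2;4;2;10m [38;2;4;2;10m[48;2;38;8;67m▌[38;2;46;10;81m[48;2;37;8;65m🬉[38;2;4;2;10m[48;2;4;2;10m [38;2;4;2;10m[48;2;4;2;10m [0m
</frame>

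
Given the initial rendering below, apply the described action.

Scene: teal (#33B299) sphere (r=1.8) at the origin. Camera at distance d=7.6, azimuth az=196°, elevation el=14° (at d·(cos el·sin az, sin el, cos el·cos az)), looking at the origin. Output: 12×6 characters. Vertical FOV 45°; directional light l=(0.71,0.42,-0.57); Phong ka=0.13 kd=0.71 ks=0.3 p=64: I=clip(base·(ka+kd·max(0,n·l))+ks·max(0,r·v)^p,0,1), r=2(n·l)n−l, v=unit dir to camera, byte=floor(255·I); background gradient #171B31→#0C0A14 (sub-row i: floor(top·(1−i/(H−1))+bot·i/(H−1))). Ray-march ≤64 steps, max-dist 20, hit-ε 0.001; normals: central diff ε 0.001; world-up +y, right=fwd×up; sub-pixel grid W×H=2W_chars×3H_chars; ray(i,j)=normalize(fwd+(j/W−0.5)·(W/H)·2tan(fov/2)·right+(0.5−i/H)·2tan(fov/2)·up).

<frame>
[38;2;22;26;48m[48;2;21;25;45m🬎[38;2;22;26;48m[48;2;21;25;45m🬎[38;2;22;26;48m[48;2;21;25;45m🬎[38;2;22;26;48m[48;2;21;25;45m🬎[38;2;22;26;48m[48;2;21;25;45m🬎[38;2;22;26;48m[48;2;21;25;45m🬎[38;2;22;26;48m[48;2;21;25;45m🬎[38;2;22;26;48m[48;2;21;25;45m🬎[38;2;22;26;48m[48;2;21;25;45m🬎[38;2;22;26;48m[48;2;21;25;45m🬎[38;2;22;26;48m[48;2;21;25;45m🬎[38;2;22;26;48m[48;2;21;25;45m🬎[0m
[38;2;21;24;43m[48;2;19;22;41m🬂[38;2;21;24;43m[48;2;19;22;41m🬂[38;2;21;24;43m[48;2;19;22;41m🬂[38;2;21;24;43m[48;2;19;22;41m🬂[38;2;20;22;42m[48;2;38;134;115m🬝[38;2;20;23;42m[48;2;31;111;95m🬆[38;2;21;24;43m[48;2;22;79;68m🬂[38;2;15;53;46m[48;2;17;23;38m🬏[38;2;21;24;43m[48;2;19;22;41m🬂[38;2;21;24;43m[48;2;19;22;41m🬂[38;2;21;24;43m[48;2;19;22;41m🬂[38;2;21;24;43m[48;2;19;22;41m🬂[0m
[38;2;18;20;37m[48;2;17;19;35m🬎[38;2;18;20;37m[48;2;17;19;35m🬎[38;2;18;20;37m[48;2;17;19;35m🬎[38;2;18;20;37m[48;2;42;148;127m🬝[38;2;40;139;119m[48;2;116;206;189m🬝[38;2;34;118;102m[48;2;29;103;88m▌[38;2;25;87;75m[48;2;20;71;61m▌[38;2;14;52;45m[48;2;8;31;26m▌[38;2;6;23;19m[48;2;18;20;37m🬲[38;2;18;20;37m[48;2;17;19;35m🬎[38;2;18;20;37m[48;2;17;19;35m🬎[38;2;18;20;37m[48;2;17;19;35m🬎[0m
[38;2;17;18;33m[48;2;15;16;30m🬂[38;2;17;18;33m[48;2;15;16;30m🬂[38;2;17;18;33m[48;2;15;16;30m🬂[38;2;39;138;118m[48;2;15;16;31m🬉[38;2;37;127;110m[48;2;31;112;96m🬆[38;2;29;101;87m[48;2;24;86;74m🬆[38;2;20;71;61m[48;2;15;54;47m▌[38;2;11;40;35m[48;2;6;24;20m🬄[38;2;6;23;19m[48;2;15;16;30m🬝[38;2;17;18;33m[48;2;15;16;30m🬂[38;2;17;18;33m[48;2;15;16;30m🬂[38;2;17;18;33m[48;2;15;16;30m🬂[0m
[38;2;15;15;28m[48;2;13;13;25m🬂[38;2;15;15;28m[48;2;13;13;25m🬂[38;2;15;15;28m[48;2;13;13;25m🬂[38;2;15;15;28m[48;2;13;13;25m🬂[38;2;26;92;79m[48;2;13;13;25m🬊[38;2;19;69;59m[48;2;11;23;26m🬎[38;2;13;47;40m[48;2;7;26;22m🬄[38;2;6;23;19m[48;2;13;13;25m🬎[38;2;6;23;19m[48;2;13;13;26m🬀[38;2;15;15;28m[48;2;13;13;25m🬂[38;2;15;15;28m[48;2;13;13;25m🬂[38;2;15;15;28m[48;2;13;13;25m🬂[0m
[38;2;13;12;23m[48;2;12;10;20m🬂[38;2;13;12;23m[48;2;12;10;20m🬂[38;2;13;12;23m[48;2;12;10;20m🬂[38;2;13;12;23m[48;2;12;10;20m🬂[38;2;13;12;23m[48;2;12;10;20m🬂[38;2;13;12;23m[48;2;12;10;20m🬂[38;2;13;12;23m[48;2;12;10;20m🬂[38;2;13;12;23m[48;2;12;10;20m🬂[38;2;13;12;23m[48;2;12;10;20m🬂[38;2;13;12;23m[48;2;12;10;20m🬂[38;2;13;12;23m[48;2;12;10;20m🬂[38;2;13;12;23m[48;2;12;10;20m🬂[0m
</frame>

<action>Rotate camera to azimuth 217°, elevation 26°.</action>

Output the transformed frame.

<frame>
[38;2;22;26;48m[48;2;21;25;45m🬎[38;2;22;26;48m[48;2;21;25;45m🬎[38;2;22;26;48m[48;2;21;25;45m🬎[38;2;22;26;48m[48;2;21;25;45m🬎[38;2;22;26;48m[48;2;21;25;45m🬎[38;2;22;26;48m[48;2;21;25;45m🬎[38;2;22;26;48m[48;2;21;25;45m🬎[38;2;22;26;48m[48;2;21;25;45m🬎[38;2;22;26;48m[48;2;21;25;45m🬎[38;2;22;26;48m[48;2;21;25;45m🬎[38;2;22;26;48m[48;2;21;25;45m🬎[38;2;22;26;48m[48;2;21;25;45m🬎[0m
[38;2;21;24;43m[48;2;19;22;41m🬂[38;2;21;24;43m[48;2;19;22;41m🬂[38;2;21;24;43m[48;2;19;22;41m🬂[38;2;21;24;43m[48;2;19;22;41m🬂[38;2;20;22;42m[48;2;36;127;109m🬝[38;2;20;23;42m[48;2;28;97;84m🬆[38;2;21;24;43m[48;2;17;64;55m🬂[38;2;20;23;42m[48;2;7;28;24m🬎[38;2;21;24;43m[48;2;19;22;41m🬂[38;2;21;24;43m[48;2;19;22;41m🬂[38;2;21;24;43m[48;2;19;22;41m🬂[38;2;21;24;43m[48;2;19;22;41m🬂[0m
[38;2;18;20;37m[48;2;17;19;35m🬎[38;2;18;20;37m[48;2;17;19;35m🬎[38;2;18;20;37m[48;2;17;19;35m🬎[38;2;18;20;37m[48;2;40;142;122m🬝[38;2;37;126;108m[48;2;49;134;118m🬔[38;2;27;95;82m[48;2;22;79;67m▌[38;2;17;61;53m[48;2;12;43;37m▌[38;2;8;30;26m[48;2;6;23;19m🬀[38;2;6;23;19m[48;2;18;20;37m🬲[38;2;18;20;37m[48;2;17;19;35m🬎[38;2;18;20;37m[48;2;17;19;35m🬎[38;2;18;20;37m[48;2;17;19;35m🬎[0m
[38;2;17;18;33m[48;2;15;16;30m🬂[38;2;17;18;33m[48;2;15;16;30m🬂[38;2;17;18;33m[48;2;15;16;30m🬂[38;2;37;130;112m[48;2;15;16;31m🬉[38;2;30;108;93m[48;2;26;91;78m▌[38;2;21;75;64m[48;2;16;58;50m▌[38;2;13;45;39m[48;2;7;28;24m🬄[38;2;6;23;19m[48;2;6;23;19m [38;2;6;23;19m[48;2;15;16;30m🬝[38;2;17;18;33m[48;2;15;16;30m🬂[38;2;17;18;33m[48;2;15;16;30m🬂[38;2;17;18;33m[48;2;15;16;30m🬂[0m
[38;2;15;15;28m[48;2;13;13;25m🬂[38;2;15;15;28m[48;2;13;13;25m🬂[38;2;15;15;28m[48;2;13;13;25m🬂[38;2;15;15;28m[48;2;13;13;25m🬂[38;2;21;76;66m[48;2;13;13;25m🬊[38;2;13;49;42m[48;2;9;22;23m🬆[38;2;7;25;21m[48;2;6;23;19m🬀[38;2;6;23;19m[48;2;13;13;25m🬎[38;2;6;23;19m[48;2;13;13;26m🬀[38;2;15;15;28m[48;2;13;13;25m🬂[38;2;15;15;28m[48;2;13;13;25m🬂[38;2;15;15;28m[48;2;13;13;25m🬂[0m
[38;2;13;12;23m[48;2;12;10;20m🬂[38;2;13;12;23m[48;2;12;10;20m🬂[38;2;13;12;23m[48;2;12;10;20m🬂[38;2;13;12;23m[48;2;12;10;20m🬂[38;2;13;12;23m[48;2;12;10;20m🬂[38;2;13;12;23m[48;2;12;10;20m🬂[38;2;13;12;23m[48;2;12;10;20m🬂[38;2;13;12;23m[48;2;12;10;20m🬂[38;2;13;12;23m[48;2;12;10;20m🬂[38;2;13;12;23m[48;2;12;10;20m🬂[38;2;13;12;23m[48;2;12;10;20m🬂[38;2;13;12;23m[48;2;12;10;20m🬂[0m
</frame>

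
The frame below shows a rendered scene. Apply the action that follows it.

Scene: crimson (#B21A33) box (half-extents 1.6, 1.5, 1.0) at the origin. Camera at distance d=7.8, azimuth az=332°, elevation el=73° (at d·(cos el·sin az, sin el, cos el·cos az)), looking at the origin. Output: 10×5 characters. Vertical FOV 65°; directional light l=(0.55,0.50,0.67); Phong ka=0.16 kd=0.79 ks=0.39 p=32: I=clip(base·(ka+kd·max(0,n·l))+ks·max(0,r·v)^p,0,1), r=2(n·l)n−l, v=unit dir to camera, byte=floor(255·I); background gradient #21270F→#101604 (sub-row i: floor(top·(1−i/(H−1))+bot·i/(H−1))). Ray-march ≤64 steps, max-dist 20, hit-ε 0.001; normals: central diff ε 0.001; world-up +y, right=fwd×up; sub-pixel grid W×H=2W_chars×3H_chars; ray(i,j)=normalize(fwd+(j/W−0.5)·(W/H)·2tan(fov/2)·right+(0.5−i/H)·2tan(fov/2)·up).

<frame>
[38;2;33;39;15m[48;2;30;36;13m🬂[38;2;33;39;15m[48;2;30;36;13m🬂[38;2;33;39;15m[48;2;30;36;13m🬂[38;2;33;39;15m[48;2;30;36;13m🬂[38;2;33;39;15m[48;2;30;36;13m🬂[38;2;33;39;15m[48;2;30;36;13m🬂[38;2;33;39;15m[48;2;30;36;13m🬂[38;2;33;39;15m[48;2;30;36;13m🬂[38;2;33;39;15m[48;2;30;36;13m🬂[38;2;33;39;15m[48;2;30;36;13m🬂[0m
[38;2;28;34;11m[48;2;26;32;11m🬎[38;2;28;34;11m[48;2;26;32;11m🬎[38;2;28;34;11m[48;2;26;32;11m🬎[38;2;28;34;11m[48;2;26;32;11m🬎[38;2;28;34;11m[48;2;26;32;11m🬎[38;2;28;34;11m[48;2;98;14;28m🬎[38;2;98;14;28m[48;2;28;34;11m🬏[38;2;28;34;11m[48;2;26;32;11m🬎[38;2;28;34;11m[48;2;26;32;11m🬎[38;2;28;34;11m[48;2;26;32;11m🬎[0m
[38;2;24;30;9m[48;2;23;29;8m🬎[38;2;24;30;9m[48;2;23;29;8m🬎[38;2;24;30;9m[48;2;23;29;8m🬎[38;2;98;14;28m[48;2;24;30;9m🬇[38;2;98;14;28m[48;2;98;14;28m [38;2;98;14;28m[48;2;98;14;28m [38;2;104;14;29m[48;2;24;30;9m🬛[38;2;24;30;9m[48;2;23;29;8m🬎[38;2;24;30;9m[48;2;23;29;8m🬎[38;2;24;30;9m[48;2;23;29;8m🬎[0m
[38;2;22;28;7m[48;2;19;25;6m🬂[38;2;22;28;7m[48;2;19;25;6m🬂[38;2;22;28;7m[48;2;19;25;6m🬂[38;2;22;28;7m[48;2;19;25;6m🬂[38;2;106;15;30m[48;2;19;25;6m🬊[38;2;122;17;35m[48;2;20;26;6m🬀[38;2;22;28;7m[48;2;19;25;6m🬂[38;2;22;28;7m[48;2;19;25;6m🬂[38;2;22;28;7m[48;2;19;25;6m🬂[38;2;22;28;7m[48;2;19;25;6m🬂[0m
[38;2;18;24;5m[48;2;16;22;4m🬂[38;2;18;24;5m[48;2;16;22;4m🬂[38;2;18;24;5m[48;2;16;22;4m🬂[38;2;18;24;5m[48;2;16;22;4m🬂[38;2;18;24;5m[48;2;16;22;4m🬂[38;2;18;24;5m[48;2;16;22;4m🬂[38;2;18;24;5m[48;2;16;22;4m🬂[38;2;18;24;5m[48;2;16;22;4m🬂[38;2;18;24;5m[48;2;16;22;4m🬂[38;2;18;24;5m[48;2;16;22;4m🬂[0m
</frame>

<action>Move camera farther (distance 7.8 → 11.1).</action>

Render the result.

<frame>
[38;2;33;39;15m[48;2;30;36;13m🬂[38;2;33;39;15m[48;2;30;36;13m🬂[38;2;33;39;15m[48;2;30;36;13m🬂[38;2;33;39;15m[48;2;30;36;13m🬂[38;2;33;39;15m[48;2;30;36;13m🬂[38;2;33;39;15m[48;2;30;36;13m🬂[38;2;33;39;15m[48;2;30;36;13m🬂[38;2;33;39;15m[48;2;30;36;13m🬂[38;2;33;39;15m[48;2;30;36;13m🬂[38;2;33;39;15m[48;2;30;36;13m🬂[0m
[38;2;28;34;11m[48;2;26;32;11m🬎[38;2;28;34;11m[48;2;26;32;11m🬎[38;2;28;34;11m[48;2;26;32;11m🬎[38;2;28;34;11m[48;2;26;32;11m🬎[38;2;28;34;11m[48;2;26;32;11m🬎[38;2;28;34;11m[48;2;26;32;11m🬎[38;2;28;34;11m[48;2;26;32;11m🬎[38;2;28;34;11m[48;2;26;32;11m🬎[38;2;28;34;11m[48;2;26;32;11m🬎[38;2;28;34;11m[48;2;26;32;11m🬎[0m
[38;2;24;30;9m[48;2;23;29;8m🬎[38;2;24;30;9m[48;2;23;29;8m🬎[38;2;24;30;9m[48;2;23;29;8m🬎[38;2;24;30;9m[48;2;23;29;8m🬎[38;2;98;14;28m[48;2;24;30;9m🬩[38;2;98;14;28m[48;2;122;17;35m🬝[38;2;98;14;28m[48;2;24;30;9m🬃[38;2;24;30;9m[48;2;23;29;8m🬎[38;2;24;30;9m[48;2;23;29;8m🬎[38;2;24;30;9m[48;2;23;29;8m🬎[0m
[38;2;22;28;7m[48;2;19;25;6m🬂[38;2;22;28;7m[48;2;19;25;6m🬂[38;2;22;28;7m[48;2;19;25;6m🬂[38;2;22;28;7m[48;2;19;25;6m🬂[38;2;122;17;35m[48;2;20;26;6m🬁[38;2;22;28;7m[48;2;19;25;6m🬂[38;2;22;28;7m[48;2;19;25;6m🬂[38;2;22;28;7m[48;2;19;25;6m🬂[38;2;22;28;7m[48;2;19;25;6m🬂[38;2;22;28;7m[48;2;19;25;6m🬂[0m
[38;2;18;24;5m[48;2;16;22;4m🬂[38;2;18;24;5m[48;2;16;22;4m🬂[38;2;18;24;5m[48;2;16;22;4m🬂[38;2;18;24;5m[48;2;16;22;4m🬂[38;2;18;24;5m[48;2;16;22;4m🬂[38;2;18;24;5m[48;2;16;22;4m🬂[38;2;18;24;5m[48;2;16;22;4m🬂[38;2;18;24;5m[48;2;16;22;4m🬂[38;2;18;24;5m[48;2;16;22;4m🬂[38;2;18;24;5m[48;2;16;22;4m🬂[0m
</frame>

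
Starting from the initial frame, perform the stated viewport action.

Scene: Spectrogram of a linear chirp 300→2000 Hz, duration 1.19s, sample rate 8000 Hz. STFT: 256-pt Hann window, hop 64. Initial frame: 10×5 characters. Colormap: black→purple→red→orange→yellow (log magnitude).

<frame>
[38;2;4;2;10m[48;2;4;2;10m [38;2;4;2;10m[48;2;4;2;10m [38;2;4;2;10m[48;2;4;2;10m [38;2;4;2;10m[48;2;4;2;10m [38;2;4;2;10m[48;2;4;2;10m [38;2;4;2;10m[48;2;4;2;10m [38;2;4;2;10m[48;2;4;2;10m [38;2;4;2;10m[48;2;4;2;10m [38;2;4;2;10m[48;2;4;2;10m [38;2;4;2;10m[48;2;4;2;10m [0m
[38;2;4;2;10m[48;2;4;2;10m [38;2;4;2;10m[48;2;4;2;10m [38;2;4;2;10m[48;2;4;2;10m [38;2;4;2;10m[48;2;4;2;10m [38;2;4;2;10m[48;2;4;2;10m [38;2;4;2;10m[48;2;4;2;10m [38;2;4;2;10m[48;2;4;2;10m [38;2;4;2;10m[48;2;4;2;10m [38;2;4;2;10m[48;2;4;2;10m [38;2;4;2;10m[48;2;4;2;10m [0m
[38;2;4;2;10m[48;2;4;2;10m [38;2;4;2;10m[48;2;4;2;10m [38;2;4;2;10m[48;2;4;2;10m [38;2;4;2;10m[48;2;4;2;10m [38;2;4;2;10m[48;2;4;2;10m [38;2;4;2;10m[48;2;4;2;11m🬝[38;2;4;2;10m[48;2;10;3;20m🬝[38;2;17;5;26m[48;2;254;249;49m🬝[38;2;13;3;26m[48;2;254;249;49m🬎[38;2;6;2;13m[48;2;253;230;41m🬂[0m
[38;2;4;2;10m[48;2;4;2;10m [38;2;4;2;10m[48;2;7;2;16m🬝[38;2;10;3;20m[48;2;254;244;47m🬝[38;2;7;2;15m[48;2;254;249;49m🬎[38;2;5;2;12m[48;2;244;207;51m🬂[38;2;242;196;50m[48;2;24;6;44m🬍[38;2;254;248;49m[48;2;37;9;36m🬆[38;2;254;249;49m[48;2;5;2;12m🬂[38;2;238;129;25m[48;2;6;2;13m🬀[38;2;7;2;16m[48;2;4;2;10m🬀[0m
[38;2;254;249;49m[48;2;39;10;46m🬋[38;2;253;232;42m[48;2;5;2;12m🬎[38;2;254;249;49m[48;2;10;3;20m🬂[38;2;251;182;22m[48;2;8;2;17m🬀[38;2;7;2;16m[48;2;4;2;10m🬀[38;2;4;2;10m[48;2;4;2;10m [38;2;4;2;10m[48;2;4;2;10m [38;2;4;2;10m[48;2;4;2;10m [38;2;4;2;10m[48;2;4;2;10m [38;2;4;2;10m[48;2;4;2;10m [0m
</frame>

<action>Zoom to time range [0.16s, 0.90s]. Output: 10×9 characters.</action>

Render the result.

<frame>
[38;2;4;2;10m[48;2;4;2;10m [38;2;4;2;10m[48;2;4;2;10m [38;2;4;2;10m[48;2;4;2;10m [38;2;4;2;10m[48;2;4;2;10m [38;2;4;2;10m[48;2;4;2;10m [38;2;4;2;10m[48;2;4;2;10m [38;2;4;2;10m[48;2;4;2;10m [38;2;4;2;10m[48;2;4;2;10m [38;2;4;2;10m[48;2;4;2;10m [38;2;4;2;10m[48;2;4;2;10m [0m
[38;2;4;2;10m[48;2;4;2;10m [38;2;4;2;10m[48;2;4;2;10m [38;2;4;2;10m[48;2;4;2;10m [38;2;4;2;10m[48;2;4;2;10m [38;2;4;2;10m[48;2;4;2;10m [38;2;4;2;10m[48;2;4;2;10m [38;2;4;2;10m[48;2;4;2;10m [38;2;4;2;10m[48;2;4;2;10m [38;2;4;2;10m[48;2;4;2;10m [38;2;4;2;10m[48;2;4;2;10m [0m
[38;2;4;2;10m[48;2;4;2;10m [38;2;4;2;10m[48;2;4;2;10m [38;2;4;2;10m[48;2;4;2;10m [38;2;4;2;10m[48;2;4;2;10m [38;2;4;2;10m[48;2;4;2;10m [38;2;4;2;10m[48;2;4;2;10m [38;2;4;2;10m[48;2;4;2;10m [38;2;4;2;10m[48;2;4;2;10m [38;2;4;2;10m[48;2;4;2;10m [38;2;4;2;10m[48;2;4;2;10m [0m
[38;2;4;2;10m[48;2;4;2;10m [38;2;4;2;10m[48;2;4;2;10m [38;2;4;2;10m[48;2;4;2;10m [38;2;4;2;10m[48;2;4;2;10m [38;2;4;2;10m[48;2;4;2;10m [38;2;4;2;10m[48;2;4;2;10m [38;2;4;2;10m[48;2;4;2;10m [38;2;4;2;10m[48;2;4;2;10m [38;2;4;2;10m[48;2;4;2;10m [38;2;4;2;10m[48;2;4;2;10m [0m
[38;2;4;2;10m[48;2;4;2;10m [38;2;4;2;10m[48;2;4;2;10m [38;2;4;2;10m[48;2;4;2;10m [38;2;4;2;10m[48;2;4;2;10m [38;2;4;2;10m[48;2;4;2;10m [38;2;4;2;10m[48;2;4;2;10m [38;2;4;2;10m[48;2;4;2;10m [38;2;4;2;10m[48;2;4;2;10m [38;2;4;2;10m[48;2;4;2;11m🬝[38;2;4;2;10m[48;2;6;2;13m🬝[0m
[38;2;4;2;10m[48;2;4;2;10m [38;2;4;2;10m[48;2;4;2;10m [38;2;4;2;10m[48;2;4;2;10m [38;2;4;2;10m[48;2;4;2;10m [38;2;4;2;10m[48;2;5;2;11m🬝[38;2;4;2;10m[48;2;6;2;14m🬝[38;2;5;2;12m[48;2;29;7;52m🬝[38;2;6;2;14m[48;2;236;169;51m🬎[38;2;54;14;37m[48;2;254;249;49m🬎[38;2;18;4;34m[48;2;253;232;42m🬂[0m
[38;2;4;2;10m[48;2;5;2;11m🬝[38;2;4;2;10m[48;2;10;3;20m🬝[38;2;8;2;17m[48;2;119;30;85m🬝[38;2;8;2;17m[48;2;253;232;42m🬎[38;2;35;8;43m[48;2;254;241;46m🬆[38;2;118;34;69m[48;2;253;238;45m🬡[38;2;247;213;46m[48;2;16;4;31m🬎[38;2;254;248;49m[48;2;13;3;25m🬂[38;2;250;154;11m[48;2;13;3;26m🬀[38;2;15;4;28m[48;2;4;2;11m🬀[0m
[38;2;13;4;26m[48;2;253;229;41m🬂[38;2;254;244;47m[48;2;77;19;67m🬍[38;2;253;234;43m[48;2;20;5;37m🬆[38;2;253;238;44m[48;2;8;2;17m🬂[38;2;88;21;87m[48;2;6;2;14m🬀[38;2;8;2;17m[48;2;4;2;10m🬀[38;2;5;2;12m[48;2;4;2;10m🬀[38;2;4;2;10m[48;2;4;2;10m [38;2;4;2;10m[48;2;4;2;10m [38;2;4;2;10m[48;2;4;2;10m [0m
[38;2;24;6;43m[48;2;5;2;12m🬀[38;2;7;2;15m[48;2;4;2;10m🬀[38;2;4;2;11m[48;2;4;2;10m🬀[38;2;4;2;10m[48;2;4;2;10m [38;2;4;2;10m[48;2;4;2;10m [38;2;4;2;10m[48;2;4;2;10m [38;2;4;2;10m[48;2;4;2;10m [38;2;4;2;10m[48;2;4;2;10m [38;2;4;2;10m[48;2;4;2;10m [38;2;4;2;10m[48;2;4;2;10m [0m
</frame>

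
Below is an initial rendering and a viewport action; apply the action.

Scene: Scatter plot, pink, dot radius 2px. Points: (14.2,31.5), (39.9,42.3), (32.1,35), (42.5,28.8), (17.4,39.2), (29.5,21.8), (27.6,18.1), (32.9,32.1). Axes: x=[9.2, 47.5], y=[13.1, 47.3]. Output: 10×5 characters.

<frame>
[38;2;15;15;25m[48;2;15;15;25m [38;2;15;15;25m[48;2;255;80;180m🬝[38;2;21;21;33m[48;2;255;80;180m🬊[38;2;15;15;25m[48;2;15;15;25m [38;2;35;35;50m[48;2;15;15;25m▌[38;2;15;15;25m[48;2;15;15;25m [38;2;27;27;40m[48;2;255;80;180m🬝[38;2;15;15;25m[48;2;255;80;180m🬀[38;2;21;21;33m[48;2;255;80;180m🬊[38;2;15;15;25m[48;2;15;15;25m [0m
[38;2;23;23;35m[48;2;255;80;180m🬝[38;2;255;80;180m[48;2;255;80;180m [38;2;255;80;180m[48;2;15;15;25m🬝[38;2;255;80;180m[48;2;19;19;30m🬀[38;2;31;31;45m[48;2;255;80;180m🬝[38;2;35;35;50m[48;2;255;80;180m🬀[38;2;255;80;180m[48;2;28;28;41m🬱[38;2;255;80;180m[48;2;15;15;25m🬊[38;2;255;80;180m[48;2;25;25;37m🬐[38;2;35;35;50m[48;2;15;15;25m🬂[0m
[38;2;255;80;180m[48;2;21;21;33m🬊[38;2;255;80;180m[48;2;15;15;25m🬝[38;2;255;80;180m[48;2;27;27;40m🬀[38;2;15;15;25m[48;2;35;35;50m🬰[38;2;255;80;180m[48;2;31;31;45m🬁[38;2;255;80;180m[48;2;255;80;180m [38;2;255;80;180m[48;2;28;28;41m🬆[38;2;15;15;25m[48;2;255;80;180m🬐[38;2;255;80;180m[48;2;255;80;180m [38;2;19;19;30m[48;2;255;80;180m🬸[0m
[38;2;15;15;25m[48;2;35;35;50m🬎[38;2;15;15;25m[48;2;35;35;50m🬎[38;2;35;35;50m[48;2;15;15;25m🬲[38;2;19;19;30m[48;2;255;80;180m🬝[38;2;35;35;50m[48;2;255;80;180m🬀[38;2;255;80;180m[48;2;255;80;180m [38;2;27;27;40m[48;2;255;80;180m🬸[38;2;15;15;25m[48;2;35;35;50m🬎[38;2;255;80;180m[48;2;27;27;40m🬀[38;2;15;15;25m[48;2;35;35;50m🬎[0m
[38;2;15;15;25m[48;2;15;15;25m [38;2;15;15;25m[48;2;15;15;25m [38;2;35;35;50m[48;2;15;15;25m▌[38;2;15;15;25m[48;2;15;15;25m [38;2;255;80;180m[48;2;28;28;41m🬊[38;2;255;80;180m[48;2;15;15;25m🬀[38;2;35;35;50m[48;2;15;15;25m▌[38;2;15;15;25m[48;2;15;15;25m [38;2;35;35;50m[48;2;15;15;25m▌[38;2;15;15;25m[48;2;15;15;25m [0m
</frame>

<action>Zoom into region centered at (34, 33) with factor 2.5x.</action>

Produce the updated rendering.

<frame>
[38;2;15;15;25m[48;2;15;15;25m [38;2;15;15;25m[48;2;15;15;25m [38;2;35;35;50m[48;2;15;15;25m▌[38;2;15;15;25m[48;2;255;80;180m🬝[38;2;35;35;50m[48;2;15;15;25m▌[38;2;15;15;25m[48;2;15;15;25m [38;2;35;35;50m[48;2;15;15;25m▌[38;2;15;15;25m[48;2;15;15;25m [38;2;35;35;50m[48;2;15;15;25m▌[38;2;15;15;25m[48;2;15;15;25m [0m
[38;2;35;35;50m[48;2;15;15;25m🬂[38;2;35;35;50m[48;2;15;15;25m🬂[38;2;255;80;180m[48;2;31;31;45m🬇[38;2;255;80;180m[48;2;255;80;180m [38;2;255;80;180m[48;2;25;25;37m🬛[38;2;35;35;50m[48;2;15;15;25m🬂[38;2;35;35;50m[48;2;15;15;25m🬕[38;2;35;35;50m[48;2;15;15;25m🬂[38;2;35;35;50m[48;2;15;15;25m🬕[38;2;35;35;50m[48;2;15;15;25m🬂[0m
[38;2;15;15;25m[48;2;35;35;50m🬰[38;2;15;15;25m[48;2;35;35;50m🬰[38;2;35;35;50m[48;2;15;15;25m🬛[38;2;15;15;25m[48;2;255;80;180m🬐[38;2;255;80;180m[48;2;255;80;180m [38;2;19;19;30m[48;2;255;80;180m🬸[38;2;35;35;50m[48;2;15;15;25m🬛[38;2;15;15;25m[48;2;35;35;50m🬰[38;2;35;35;50m[48;2;15;15;25m🬛[38;2;15;15;25m[48;2;35;35;50m🬰[0m
[38;2;15;15;25m[48;2;35;35;50m🬎[38;2;15;15;25m[48;2;35;35;50m🬎[38;2;35;35;50m[48;2;15;15;25m🬲[38;2;15;15;25m[48;2;35;35;50m🬎[38;2;255;80;180m[48;2;27;27;40m🬀[38;2;15;15;25m[48;2;35;35;50m🬎[38;2;35;35;50m[48;2;15;15;25m🬲[38;2;15;15;25m[48;2;35;35;50m🬎[38;2;35;35;50m[48;2;15;15;25m🬲[38;2;15;15;25m[48;2;35;35;50m🬎[0m
[38;2;15;15;25m[48;2;15;15;25m [38;2;15;15;25m[48;2;15;15;25m [38;2;35;35;50m[48;2;15;15;25m▌[38;2;15;15;25m[48;2;15;15;25m [38;2;35;35;50m[48;2;15;15;25m▌[38;2;15;15;25m[48;2;15;15;25m [38;2;35;35;50m[48;2;15;15;25m▌[38;2;15;15;25m[48;2;15;15;25m [38;2;35;35;50m[48;2;15;15;25m▌[38;2;15;15;25m[48;2;15;15;25m [0m
</frame>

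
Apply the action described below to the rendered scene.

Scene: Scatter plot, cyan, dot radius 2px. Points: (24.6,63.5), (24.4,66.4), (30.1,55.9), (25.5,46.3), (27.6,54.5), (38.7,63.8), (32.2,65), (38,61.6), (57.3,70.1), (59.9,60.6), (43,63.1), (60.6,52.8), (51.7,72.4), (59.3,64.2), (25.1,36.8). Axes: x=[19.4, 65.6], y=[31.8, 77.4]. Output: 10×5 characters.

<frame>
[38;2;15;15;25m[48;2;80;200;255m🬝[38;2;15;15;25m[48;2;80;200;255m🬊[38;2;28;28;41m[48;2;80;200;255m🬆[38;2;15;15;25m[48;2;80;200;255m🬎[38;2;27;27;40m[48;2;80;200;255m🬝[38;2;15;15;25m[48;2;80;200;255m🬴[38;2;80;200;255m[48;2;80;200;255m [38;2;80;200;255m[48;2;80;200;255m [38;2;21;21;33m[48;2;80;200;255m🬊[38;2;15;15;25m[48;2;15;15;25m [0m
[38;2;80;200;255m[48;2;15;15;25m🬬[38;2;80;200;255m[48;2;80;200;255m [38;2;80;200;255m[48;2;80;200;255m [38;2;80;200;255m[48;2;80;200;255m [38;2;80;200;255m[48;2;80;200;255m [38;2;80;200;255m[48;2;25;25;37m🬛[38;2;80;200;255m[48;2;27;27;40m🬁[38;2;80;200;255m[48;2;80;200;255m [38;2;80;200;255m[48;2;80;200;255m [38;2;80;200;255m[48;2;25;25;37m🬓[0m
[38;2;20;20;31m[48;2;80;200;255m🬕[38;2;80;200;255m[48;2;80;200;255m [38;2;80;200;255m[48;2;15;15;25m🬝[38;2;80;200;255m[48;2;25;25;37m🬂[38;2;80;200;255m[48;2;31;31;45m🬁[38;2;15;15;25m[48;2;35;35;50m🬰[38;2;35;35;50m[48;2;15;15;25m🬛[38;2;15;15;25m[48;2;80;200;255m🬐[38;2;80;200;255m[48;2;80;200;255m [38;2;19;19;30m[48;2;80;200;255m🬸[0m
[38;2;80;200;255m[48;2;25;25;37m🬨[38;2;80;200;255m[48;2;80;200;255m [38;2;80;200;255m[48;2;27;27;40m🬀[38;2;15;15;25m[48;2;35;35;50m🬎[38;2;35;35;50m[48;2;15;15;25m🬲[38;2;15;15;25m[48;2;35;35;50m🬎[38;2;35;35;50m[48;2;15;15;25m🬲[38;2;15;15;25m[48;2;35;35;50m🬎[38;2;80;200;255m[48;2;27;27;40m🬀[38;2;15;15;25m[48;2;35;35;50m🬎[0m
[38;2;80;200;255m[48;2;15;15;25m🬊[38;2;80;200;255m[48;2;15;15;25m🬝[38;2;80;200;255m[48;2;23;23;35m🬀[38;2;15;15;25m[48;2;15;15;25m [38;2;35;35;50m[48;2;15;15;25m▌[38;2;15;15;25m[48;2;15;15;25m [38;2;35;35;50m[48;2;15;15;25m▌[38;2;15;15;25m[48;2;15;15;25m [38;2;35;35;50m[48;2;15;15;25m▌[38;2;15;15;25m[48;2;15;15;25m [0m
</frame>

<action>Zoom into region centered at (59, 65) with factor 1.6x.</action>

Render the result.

<frame>
[38;2;15;15;25m[48;2;15;15;25m [38;2;15;15;25m[48;2;80;200;255m🬝[38;2;21;21;33m[48;2;80;200;255m🬊[38;2;15;15;25m[48;2;15;15;25m [38;2;23;23;35m[48;2;80;200;255m🬬[38;2;15;15;25m[48;2;15;15;25m [38;2;35;35;50m[48;2;15;15;25m▌[38;2;15;15;25m[48;2;15;15;25m [38;2;35;35;50m[48;2;15;15;25m▌[38;2;15;15;25m[48;2;15;15;25m [0m
[38;2;35;35;50m[48;2;15;15;25m🬂[38;2;80;200;255m[48;2;15;15;25m🬊[38;2;80;200;255m[48;2;15;15;25m🬝[38;2;80;200;255m[48;2;15;15;25m🬬[38;2;80;200;255m[48;2;80;200;255m [38;2;80;200;255m[48;2;23;23;35m🬃[38;2;35;35;50m[48;2;15;15;25m🬕[38;2;35;35;50m[48;2;15;15;25m🬂[38;2;35;35;50m[48;2;15;15;25m🬕[38;2;35;35;50m[48;2;15;15;25m🬂[0m
[38;2;15;15;25m[48;2;35;35;50m🬰[38;2;15;15;25m[48;2;35;35;50m🬰[38;2;35;35;50m[48;2;15;15;25m🬛[38;2;19;19;30m[48;2;80;200;255m🬴[38;2;80;200;255m[48;2;80;200;255m [38;2;80;200;255m[48;2;15;15;25m🬺[38;2;35;35;50m[48;2;15;15;25m🬛[38;2;15;15;25m[48;2;35;35;50m🬰[38;2;35;35;50m[48;2;15;15;25m🬛[38;2;15;15;25m[48;2;35;35;50m🬰[0m
[38;2;15;15;25m[48;2;35;35;50m🬎[38;2;15;15;25m[48;2;35;35;50m🬎[38;2;35;35;50m[48;2;15;15;25m🬲[38;2;15;15;25m[48;2;35;35;50m🬎[38;2;80;200;255m[48;2;35;35;50m🬨[38;2;80;200;255m[48;2;80;200;255m [38;2;80;200;255m[48;2;27;27;40m🬀[38;2;15;15;25m[48;2;35;35;50m🬎[38;2;35;35;50m[48;2;15;15;25m🬲[38;2;15;15;25m[48;2;35;35;50m🬎[0m
[38;2;15;15;25m[48;2;15;15;25m [38;2;15;15;25m[48;2;15;15;25m [38;2;35;35;50m[48;2;15;15;25m▌[38;2;15;15;25m[48;2;15;15;25m [38;2;80;200;255m[48;2;28;28;41m🬊[38;2;80;200;255m[48;2;15;15;25m🬝[38;2;80;200;255m[48;2;23;23;35m🬀[38;2;15;15;25m[48;2;15;15;25m [38;2;35;35;50m[48;2;15;15;25m▌[38;2;15;15;25m[48;2;15;15;25m [0m
</frame>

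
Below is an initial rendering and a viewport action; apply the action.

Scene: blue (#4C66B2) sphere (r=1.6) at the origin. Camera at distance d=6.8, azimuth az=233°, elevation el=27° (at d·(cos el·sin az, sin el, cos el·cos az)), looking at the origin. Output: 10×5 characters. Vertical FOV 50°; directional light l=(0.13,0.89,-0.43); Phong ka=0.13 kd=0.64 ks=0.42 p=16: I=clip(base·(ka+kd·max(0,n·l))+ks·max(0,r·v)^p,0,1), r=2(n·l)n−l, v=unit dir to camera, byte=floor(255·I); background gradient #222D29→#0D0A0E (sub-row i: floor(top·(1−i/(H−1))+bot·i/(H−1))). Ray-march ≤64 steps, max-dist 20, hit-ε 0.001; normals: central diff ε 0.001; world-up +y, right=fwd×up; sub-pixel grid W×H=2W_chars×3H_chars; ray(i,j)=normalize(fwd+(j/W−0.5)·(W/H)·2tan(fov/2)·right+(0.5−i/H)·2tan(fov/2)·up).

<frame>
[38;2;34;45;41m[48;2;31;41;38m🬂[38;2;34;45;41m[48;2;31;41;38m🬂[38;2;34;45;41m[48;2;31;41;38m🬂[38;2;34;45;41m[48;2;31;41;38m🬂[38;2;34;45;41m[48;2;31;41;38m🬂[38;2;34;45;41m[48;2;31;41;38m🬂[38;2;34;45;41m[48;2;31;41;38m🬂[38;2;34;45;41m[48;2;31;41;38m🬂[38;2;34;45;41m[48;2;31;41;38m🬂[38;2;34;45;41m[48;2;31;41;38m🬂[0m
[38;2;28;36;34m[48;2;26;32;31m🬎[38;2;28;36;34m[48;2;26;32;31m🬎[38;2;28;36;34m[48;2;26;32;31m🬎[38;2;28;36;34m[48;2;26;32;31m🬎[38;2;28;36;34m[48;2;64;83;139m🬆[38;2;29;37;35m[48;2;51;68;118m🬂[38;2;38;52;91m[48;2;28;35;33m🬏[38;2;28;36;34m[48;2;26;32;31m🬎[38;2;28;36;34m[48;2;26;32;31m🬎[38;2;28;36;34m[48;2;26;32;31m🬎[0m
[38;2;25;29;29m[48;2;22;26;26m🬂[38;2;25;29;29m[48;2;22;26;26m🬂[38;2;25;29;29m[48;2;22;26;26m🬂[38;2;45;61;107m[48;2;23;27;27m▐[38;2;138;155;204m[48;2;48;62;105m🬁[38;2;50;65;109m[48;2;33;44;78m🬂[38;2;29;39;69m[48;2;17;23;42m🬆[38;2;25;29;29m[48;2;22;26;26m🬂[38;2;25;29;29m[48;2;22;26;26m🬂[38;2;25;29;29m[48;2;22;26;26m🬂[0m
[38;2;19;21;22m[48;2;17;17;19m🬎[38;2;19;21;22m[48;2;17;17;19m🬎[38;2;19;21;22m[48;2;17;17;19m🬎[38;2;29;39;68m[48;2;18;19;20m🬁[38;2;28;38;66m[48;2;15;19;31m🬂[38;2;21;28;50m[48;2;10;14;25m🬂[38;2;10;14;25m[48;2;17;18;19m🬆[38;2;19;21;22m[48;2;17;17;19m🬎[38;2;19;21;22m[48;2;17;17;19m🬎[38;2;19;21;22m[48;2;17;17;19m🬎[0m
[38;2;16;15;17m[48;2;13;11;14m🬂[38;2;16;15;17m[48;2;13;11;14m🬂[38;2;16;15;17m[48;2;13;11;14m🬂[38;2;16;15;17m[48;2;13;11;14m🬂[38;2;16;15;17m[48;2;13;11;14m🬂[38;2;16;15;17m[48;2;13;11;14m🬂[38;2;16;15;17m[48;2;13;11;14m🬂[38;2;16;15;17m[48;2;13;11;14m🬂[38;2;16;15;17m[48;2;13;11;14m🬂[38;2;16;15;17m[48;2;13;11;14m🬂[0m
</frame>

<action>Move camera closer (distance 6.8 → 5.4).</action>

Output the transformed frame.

<frame>
[38;2;34;45;41m[48;2;31;41;38m🬂[38;2;34;45;41m[48;2;31;41;38m🬂[38;2;34;45;41m[48;2;31;41;38m🬂[38;2;34;45;41m[48;2;31;41;38m🬂[38;2;34;45;41m[48;2;31;41;38m🬂[38;2;34;45;41m[48;2;31;41;38m🬂[38;2;34;45;41m[48;2;31;41;38m🬂[38;2;34;45;41m[48;2;31;41;38m🬂[38;2;34;45;41m[48;2;31;41;38m🬂[38;2;34;45;41m[48;2;31;41;38m🬂[0m
[38;2;28;36;34m[48;2;26;32;31m🬎[38;2;28;36;34m[48;2;26;32;31m🬎[38;2;28;36;34m[48;2;26;32;31m🬎[38;2;28;36;34m[48;2;55;74;130m🬆[38;2;59;78;134m[48;2;123;141;193m🬎[38;2;58;76;126m[48;2;46;63;110m▌[38;2;29;37;35m[48;2;39;52;92m🬁[38;2;25;34;60m[48;2;28;35;33m🬏[38;2;28;36;34m[48;2;26;32;31m🬎[38;2;28;36;34m[48;2;26;32;31m🬎[0m
[38;2;25;29;29m[48;2;22;26;26m🬂[38;2;25;29;29m[48;2;22;26;26m🬂[38;2;25;29;29m[48;2;22;26;26m🬂[38;2;52;69;120m[48;2;42;57;100m🬂[38;2;87;103;151m[48;2;40;54;94m🬂[38;2;42;56;97m[48;2;32;44;77m🬆[38;2;32;43;76m[48;2;24;32;56m🬆[38;2;21;28;50m[48;2;20;24;28m🬄[38;2;25;29;29m[48;2;22;26;26m🬂[38;2;25;29;29m[48;2;22;26;26m🬂[0m
[38;2;19;21;22m[48;2;17;17;19m🬎[38;2;19;21;22m[48;2;17;17;19m🬎[38;2;19;21;22m[48;2;17;17;19m🬎[38;2;28;39;68m[48;2;16;18;27m🬎[38;2;29;39;68m[48;2;18;24;42m🬆[38;2;23;32;56m[48;2;12;17;30m🬆[38;2;19;26;46m[48;2;10;14;26m🬀[38;2;9;13;23m[48;2;18;19;20m🬄[38;2;19;21;22m[48;2;17;17;19m🬎[38;2;19;21;22m[48;2;17;17;19m🬎[0m
[38;2;16;15;17m[48;2;13;11;14m🬂[38;2;16;15;17m[48;2;13;11;14m🬂[38;2;16;15;17m[48;2;13;11;14m🬂[38;2;16;15;17m[48;2;13;11;14m🬂[38;2;9;13;23m[48;2;13;11;14m🬂[38;2;9;13;23m[48;2;13;11;14m🬂[38;2;9;13;23m[48;2;14;11;15m🬀[38;2;16;15;17m[48;2;13;11;14m🬂[38;2;16;15;17m[48;2;13;11;14m🬂[38;2;16;15;17m[48;2;13;11;14m🬂[0m
</frame>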